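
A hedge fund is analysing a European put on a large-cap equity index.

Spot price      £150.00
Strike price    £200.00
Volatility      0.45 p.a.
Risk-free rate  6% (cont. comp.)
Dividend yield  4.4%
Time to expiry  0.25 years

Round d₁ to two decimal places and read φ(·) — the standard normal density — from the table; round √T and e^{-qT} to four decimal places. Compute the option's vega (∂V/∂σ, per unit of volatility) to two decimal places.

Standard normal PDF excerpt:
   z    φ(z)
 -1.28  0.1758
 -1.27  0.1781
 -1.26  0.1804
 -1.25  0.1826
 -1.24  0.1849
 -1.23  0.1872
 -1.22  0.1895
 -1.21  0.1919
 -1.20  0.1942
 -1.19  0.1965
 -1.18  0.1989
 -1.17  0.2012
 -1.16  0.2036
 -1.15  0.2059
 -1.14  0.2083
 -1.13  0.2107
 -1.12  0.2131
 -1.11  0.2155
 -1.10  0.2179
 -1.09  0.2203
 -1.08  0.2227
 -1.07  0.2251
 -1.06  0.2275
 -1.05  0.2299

15.27

T = 0.25;  σ√T = 0.2250
d₁ = [ln(150/200) + (0.06 − 0.044 + ½·0.45²)·0.25] / (σ√T) = (-0.2877 + 0.0293) / 0.2250 = -1.1483 ⇒ -1.15
√T = √0.25 = 0.5000
φ(d₁) = φ(-1.15) = 0.2059
exp(−qT) = exp(−0.044·0.25) = 0.9891
vega = S·exp(−qT)·φ(d₁)·√T = 150·0.9891·0.2059·0.5000 = 15.2742
(Call and put vega coincide under Black-Scholes.)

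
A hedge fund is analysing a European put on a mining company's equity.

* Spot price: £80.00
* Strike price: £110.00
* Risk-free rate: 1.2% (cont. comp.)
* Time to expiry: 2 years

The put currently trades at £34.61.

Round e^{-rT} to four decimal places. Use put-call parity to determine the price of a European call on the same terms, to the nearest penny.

exp(−rT) = exp(−0.012·2) = 0.9763
Put-call parity: C − P = S − K·e^(−rT) = 80 − 110·0.9763 = 80 − 107.3930 = -27.3930
C = P + (C − P) = 34.61 + (-27.3930) = 7.2170

£7.22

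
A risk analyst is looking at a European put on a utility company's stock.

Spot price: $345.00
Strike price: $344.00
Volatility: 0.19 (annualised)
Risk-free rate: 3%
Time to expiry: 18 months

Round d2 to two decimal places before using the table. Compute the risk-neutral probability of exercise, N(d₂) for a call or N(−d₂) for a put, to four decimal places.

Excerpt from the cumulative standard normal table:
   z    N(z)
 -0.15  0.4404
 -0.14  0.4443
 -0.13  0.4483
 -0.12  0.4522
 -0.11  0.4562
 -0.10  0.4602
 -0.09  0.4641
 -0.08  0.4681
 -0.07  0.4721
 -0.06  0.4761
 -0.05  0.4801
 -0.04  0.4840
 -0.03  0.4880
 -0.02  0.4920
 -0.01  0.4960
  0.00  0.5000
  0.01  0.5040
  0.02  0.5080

T = 1.5;  σ√T = 0.2327
d₁ = [ln(345/344) + (0.03 + ½·0.19²)·1.5] / (σ√T) = (0.0029 + 0.0721) / 0.2327 = 0.3222 ⇒ 0.32
d₂ = 0.3222 − 0.2327 = 0.0895 ⇒ 0.09
Risk-neutral Pr[S_T < K] = N(−d₂) = N(-0.09) = 0.4641

0.4641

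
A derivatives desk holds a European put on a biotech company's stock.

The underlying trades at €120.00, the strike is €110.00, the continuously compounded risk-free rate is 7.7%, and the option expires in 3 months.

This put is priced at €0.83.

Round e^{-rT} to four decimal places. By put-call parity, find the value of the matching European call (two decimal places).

exp(−rT) = exp(−0.077·0.25) = 0.9809
Put-call parity: C − P = S − K·e^(−rT) = 120 − 110·0.9809 = 120 − 107.8990 = 12.1010
C = P + (C − P) = 0.83 + (12.1010) = 12.9310

€12.93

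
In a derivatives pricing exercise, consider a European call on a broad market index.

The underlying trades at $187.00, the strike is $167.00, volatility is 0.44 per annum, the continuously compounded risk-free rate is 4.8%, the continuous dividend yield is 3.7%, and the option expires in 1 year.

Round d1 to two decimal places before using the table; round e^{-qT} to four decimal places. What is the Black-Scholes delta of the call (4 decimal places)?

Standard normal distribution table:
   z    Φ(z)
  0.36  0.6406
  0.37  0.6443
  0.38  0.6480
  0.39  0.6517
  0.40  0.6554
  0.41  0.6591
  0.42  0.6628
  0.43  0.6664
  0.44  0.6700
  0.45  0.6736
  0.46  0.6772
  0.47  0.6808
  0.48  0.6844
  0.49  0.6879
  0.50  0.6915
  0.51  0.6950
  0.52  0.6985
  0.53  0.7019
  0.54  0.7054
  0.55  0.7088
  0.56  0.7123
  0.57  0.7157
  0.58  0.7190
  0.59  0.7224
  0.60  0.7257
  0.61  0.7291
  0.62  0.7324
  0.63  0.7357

T = 1;  σ√T = 0.4400
d₁ = [ln(187/167) + (0.048 − 0.037 + ½·0.44²)·1] / (σ√T) = (0.1131 + 0.1078) / 0.4400 = 0.5021 which rounds to 0.50
N(d₁) = N(0.50) = 0.6915
Δ_call = e^(−qT)·N(d₁) = 0.9637·0.6915 = 0.6664

0.6664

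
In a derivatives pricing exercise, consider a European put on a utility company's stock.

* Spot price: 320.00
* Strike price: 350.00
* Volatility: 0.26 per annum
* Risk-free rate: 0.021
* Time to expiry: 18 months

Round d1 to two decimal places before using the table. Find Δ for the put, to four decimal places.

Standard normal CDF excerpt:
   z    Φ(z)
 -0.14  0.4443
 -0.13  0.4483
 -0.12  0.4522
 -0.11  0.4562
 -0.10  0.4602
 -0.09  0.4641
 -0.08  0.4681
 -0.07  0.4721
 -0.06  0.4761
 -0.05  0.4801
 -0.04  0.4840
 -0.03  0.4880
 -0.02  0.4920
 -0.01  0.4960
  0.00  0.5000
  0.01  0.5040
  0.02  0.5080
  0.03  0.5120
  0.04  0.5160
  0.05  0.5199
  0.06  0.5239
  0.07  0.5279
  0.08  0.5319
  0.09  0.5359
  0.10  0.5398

-0.5080

T = 1.5;  σ√T = 0.3184
d₁ = [ln(320/350) + (0.021 + 0.26²/2)·1.5] / 0.3184 = [-0.0896 + 0.0822] / 0.3184 = -0.0233 ⇒ -0.02
N(d₁) = N(-0.02) = 0.4920
Δ_put = N(d₁) − 1 = 0.4920 − 1 = -0.5080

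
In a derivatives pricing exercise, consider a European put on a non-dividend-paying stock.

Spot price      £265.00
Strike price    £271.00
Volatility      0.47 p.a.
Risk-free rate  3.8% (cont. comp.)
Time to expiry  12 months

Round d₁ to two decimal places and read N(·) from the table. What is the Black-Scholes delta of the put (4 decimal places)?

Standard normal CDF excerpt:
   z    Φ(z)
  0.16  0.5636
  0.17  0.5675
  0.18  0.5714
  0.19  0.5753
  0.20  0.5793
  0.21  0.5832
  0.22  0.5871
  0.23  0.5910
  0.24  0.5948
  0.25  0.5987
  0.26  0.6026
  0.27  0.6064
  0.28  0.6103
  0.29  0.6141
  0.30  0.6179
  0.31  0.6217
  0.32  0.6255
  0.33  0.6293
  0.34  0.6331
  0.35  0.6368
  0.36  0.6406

-0.3936

σ√T = 0.47·√1 = 0.4700
d₁ = [ln(265/271) + (0.038 + ½·0.47²)·1] / (σ√T) = (-0.0224 + 0.1484) / 0.4700 = 0.2682 which rounds to 0.27
N(d₁) = N(0.27) = 0.6064
Δ_put = N(d₁) − 1 = 0.6064 − 1 = -0.3936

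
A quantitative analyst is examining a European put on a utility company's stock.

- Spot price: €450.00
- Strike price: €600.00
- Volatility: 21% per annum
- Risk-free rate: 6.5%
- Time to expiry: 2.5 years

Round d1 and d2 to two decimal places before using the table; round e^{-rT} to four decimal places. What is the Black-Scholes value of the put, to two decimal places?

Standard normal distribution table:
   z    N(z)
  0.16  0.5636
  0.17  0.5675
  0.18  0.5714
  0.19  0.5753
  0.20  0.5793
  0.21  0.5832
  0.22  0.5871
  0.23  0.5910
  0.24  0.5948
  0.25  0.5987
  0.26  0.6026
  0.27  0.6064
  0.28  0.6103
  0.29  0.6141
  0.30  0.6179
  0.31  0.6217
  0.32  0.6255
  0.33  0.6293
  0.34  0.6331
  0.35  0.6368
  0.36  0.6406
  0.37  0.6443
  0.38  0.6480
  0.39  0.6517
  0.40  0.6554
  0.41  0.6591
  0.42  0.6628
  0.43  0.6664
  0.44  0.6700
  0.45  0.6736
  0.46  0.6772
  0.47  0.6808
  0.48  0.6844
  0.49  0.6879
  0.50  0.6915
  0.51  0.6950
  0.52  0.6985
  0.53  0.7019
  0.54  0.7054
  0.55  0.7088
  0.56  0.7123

€97.31

σ√T = 0.21·√2.5 = 0.3320
ln(S/K) + (r + σ²/2)T = ln(450/600) + (0.065 + 0.21²/2)·2.5 = -0.2877 + 0.2176 = -0.0701
d₁ = -0.0701 / 0.3320 = -0.2110 ≈ -0.21
d₂ = d₁ − σ√T = -0.2110 − 0.3320 = -0.5430 ≈ -0.54
e^(−rT) = e^(−0.065·2.5) = 0.8500
N(−d₂) = N(0.54) = 0.7054;  N(−d₁) = N(0.21) = 0.5832
P = 600·0.8500·0.7054 − 450·0.5832 = 359.7540 − 262.4400 = 97.3140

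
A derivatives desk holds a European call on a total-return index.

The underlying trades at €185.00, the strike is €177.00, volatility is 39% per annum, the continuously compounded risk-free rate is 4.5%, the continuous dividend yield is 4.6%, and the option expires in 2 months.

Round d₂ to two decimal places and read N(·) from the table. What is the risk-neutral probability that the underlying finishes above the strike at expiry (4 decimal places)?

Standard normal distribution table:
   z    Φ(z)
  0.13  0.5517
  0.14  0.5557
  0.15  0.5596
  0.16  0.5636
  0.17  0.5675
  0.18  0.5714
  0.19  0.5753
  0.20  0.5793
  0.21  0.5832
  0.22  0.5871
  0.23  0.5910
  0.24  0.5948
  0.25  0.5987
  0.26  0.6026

0.5793

σ√T = 0.39 × 0.4082 = 0.1592
d₁ = [ln(185/177) + (0.045 − 0.046 + 0.39²/2)·0.1667] / 0.1592 = [0.0442 + 0.0125] / 0.1592 = 0.3562 → 0.36
d₂ = d₁ − σ√T = 0.3562 − 0.1592 = 0.1970 → 0.20
Risk-neutral Pr[S_T > K] = N(d₂) = N(0.20) = 0.5793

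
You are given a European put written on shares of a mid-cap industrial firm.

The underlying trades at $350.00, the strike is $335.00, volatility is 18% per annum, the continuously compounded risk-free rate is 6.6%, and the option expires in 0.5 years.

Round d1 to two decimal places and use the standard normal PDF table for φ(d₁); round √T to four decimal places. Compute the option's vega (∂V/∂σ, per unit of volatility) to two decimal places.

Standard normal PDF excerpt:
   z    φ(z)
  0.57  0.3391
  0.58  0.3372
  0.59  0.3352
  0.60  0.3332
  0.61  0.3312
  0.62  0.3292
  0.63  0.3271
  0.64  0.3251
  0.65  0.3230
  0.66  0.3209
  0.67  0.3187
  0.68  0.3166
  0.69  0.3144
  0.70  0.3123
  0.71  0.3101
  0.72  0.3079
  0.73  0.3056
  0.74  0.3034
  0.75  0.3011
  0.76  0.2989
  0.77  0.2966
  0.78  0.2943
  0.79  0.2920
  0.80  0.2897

78.87

T = 0.5;  σ√T = 0.1273
d₁ = [ln(350/335) + (0.066 + 0.18²/2)·0.5] / 0.1273 = [0.0438 + 0.0411] / 0.1273 = 0.6671 ⇒ 0.67
√T = √0.5 = 0.7071
φ(d₁) = φ(0.67) = 0.3187
vega = S·φ(d₁)·√T = 350·0.3187·0.7071 = 78.8735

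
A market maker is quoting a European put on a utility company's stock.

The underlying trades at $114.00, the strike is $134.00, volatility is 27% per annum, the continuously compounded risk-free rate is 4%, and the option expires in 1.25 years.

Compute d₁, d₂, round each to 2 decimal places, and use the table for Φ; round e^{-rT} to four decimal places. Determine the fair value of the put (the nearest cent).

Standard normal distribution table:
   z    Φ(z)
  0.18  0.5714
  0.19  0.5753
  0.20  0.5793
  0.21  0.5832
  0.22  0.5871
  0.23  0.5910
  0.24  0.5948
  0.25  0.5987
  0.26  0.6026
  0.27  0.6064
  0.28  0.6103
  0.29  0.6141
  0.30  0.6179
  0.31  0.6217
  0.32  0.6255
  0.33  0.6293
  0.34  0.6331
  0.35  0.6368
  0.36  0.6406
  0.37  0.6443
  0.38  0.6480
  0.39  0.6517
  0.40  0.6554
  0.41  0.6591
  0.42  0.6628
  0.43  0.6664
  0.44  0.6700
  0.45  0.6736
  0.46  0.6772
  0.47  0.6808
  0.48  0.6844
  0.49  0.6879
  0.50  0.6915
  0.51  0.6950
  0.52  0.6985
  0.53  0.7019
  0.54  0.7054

σ√T = 0.27 × 1.1180 = 0.3019
d₁ = [ln(114/134) + (0.04 + 0.27²/2)·1.25] / 0.3019 = [-0.1616 + 0.0956] / 0.3019 = -0.2189 ⇒ -0.22
d₂ = d₁ − σ√T = -0.2189 − 0.3019 = -0.5208 ⇒ -0.52
exp(−rT) = exp(−0.04·1.25) = 0.9512
N(−d₂) = N(0.52) = 0.6985;  N(−d₁) = N(0.22) = 0.5871
P = 134·0.9512·0.6985 − 114·0.5871 = 89.0314 − 66.9294 = 22.1020

$22.10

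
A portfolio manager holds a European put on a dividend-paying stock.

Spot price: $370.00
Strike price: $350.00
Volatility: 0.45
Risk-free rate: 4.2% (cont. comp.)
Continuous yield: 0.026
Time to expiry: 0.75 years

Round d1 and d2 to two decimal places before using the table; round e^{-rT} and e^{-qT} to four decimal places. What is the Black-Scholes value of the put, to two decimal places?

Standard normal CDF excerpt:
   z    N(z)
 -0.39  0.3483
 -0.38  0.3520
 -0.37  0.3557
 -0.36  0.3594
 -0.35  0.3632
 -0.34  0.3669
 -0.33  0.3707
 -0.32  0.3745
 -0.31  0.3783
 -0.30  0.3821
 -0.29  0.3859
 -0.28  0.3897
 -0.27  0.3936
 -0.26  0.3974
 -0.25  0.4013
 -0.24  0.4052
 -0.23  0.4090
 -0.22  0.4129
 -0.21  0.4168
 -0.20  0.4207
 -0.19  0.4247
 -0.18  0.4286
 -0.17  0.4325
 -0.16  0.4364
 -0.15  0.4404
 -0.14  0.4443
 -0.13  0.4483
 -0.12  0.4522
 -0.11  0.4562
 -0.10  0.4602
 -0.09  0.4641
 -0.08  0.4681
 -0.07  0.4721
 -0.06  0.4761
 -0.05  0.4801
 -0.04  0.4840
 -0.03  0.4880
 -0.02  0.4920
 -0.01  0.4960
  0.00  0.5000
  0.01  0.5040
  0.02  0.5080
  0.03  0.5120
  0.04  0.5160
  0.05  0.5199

$43.22

σ√T = 0.45·√0.75 = 0.3897
d₁ = [ln(370/350) + (0.042 − 0.026 + ½·0.45²)·0.75] / (σ√T) = (0.0556 + 0.0879) / 0.3897 = 0.3682 ⇒ 0.37
d₂ = 0.3682 − 0.3897 = -0.0215 ⇒ -0.02
exp(−qT) = exp(−0.026·0.75) = 0.9807;  exp(−rT) = exp(−0.042·0.75) = 0.9690
N(−d₂) = N(0.02) = 0.5080;  N(−d₁) = N(-0.37) = 0.3557
P = 350·0.9690·0.5080 − 370·0.9807·0.3557 = 172.2882 − 129.0689 = 43.2193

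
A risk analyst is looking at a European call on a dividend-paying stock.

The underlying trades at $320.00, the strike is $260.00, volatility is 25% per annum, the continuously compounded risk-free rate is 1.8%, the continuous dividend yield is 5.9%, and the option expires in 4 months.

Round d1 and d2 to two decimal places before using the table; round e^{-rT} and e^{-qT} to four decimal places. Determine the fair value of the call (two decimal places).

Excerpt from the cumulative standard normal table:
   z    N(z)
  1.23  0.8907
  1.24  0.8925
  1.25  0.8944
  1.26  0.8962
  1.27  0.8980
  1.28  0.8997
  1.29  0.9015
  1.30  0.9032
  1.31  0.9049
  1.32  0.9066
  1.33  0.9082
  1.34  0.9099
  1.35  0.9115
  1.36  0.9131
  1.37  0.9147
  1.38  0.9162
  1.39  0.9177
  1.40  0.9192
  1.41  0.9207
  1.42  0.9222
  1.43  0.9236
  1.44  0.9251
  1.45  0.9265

$57.27

T = 0.3333;  σ√T = 0.1443
d₁ = [ln(320/260) + (0.018 − 0.059 + 0.25²/2)·0.3333] / 0.1443 = [0.2076 − 0.0032] / 0.1443 = 1.4161 which rounds to 1.42
d₂ = d₁ − σ√T = 1.4161 − 0.1443 = 1.2717 which rounds to 1.27
exp(−qT) = exp(−0.059·0.3333) = 0.9805;  exp(−rT) = exp(−0.018·0.3333) = 0.9940
N(d₁) = N(1.42) = 0.9222;  N(d₂) = N(1.27) = 0.8980
C = 320·0.9805·0.9222 − 260·0.9940·0.8980 = 289.3495 − 232.0791 = 57.2704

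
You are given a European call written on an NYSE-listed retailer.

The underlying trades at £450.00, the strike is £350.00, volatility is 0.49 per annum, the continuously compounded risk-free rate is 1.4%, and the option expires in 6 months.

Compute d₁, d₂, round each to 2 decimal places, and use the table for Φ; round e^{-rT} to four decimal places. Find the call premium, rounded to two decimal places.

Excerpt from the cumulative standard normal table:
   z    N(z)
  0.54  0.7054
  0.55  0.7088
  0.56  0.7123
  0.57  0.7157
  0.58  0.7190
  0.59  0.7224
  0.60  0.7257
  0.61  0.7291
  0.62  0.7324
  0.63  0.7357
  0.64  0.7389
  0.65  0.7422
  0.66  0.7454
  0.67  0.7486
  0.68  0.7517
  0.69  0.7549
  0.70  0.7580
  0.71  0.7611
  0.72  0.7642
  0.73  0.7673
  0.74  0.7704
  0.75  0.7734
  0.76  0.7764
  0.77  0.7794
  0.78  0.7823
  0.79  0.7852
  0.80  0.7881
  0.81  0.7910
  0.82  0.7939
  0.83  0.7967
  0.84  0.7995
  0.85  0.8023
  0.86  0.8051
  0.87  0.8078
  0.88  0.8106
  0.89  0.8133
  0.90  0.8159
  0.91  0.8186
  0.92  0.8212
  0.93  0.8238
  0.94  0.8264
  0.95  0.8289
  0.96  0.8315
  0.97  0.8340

σ√T = 0.49 × 0.7071 = 0.3465
d₁ = [ln(450/350) + (0.014 + 0.49²/2)·0.5] / 0.3465 = [0.2513 + 0.0670] / 0.3465 = 0.9188 ≈ 0.92
d₂ = d₁ − σ√T = 0.9188 − 0.3465 = 0.5723 ≈ 0.57
exp(−rT) = exp(−0.014·0.5) = 0.9930
N(d₁) = N(0.92) = 0.8212;  N(d₂) = N(0.57) = 0.7157
C = 450·0.8212 − 350·0.9930·0.7157 = 369.5400 − 248.7415 = 120.7985

£120.80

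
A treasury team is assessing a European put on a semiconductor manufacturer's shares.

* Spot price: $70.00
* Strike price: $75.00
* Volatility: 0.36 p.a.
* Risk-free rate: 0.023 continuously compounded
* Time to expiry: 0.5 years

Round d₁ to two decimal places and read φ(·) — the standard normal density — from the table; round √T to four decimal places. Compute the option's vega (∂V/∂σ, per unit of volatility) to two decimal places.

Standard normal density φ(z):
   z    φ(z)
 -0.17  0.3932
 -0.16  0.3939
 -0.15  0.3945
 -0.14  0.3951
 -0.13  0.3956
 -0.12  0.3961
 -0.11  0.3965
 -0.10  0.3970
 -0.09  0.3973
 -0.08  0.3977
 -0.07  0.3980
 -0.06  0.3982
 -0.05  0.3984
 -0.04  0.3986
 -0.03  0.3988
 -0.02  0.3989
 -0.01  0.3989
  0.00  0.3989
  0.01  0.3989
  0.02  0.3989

19.65

σ√T = 0.36 × 0.7071 = 0.2546
ln(S/K) + (r + σ²/2)T = ln(70/75) + (0.023 + 0.36²/2)·0.5 = -0.0690 + 0.0439 = -0.0251
d₁ = -0.0251 / 0.2546 = -0.0986 which rounds to -0.10
√T = √0.5 = 0.7071
φ(d₁) = φ(-0.10) = 0.3970
vega = S·φ(d₁)·√T = 70·0.3970·0.7071 = 19.6503
(Call and put vega coincide under Black-Scholes.)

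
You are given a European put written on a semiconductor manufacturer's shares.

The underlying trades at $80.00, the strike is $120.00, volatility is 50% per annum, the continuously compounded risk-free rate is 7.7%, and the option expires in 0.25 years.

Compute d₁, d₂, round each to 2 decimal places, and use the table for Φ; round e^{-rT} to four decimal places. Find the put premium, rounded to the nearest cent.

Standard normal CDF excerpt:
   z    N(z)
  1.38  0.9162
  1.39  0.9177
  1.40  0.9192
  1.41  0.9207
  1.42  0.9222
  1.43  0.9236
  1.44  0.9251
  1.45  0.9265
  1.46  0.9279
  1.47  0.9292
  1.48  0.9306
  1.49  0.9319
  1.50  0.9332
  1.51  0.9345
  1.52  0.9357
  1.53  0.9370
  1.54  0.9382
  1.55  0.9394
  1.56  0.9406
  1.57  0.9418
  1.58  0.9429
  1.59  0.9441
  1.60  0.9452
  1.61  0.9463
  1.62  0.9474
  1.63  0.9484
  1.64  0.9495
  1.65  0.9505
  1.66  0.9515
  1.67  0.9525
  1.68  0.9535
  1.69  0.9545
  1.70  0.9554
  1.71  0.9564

$38.34

σ√T = 0.5 × 0.5000 = 0.2500
d₁ = [ln(80/120) + (0.077 + 0.5²/2)·0.25] / 0.2500 = [-0.4055 + 0.0505] / 0.2500 = -1.4199 which rounds to -1.42
d₂ = d₁ − σ√T = -1.4199 − 0.2500 = -1.6699 which rounds to -1.67
exp(−rT) = exp(−0.077·0.25) = 0.9809
P = 120·0.9809·N(1.67) − 80·N(1.42) = 120·0.9809·0.9525 − 80·0.9222 = 112.1169 − 73.7760 = 38.3409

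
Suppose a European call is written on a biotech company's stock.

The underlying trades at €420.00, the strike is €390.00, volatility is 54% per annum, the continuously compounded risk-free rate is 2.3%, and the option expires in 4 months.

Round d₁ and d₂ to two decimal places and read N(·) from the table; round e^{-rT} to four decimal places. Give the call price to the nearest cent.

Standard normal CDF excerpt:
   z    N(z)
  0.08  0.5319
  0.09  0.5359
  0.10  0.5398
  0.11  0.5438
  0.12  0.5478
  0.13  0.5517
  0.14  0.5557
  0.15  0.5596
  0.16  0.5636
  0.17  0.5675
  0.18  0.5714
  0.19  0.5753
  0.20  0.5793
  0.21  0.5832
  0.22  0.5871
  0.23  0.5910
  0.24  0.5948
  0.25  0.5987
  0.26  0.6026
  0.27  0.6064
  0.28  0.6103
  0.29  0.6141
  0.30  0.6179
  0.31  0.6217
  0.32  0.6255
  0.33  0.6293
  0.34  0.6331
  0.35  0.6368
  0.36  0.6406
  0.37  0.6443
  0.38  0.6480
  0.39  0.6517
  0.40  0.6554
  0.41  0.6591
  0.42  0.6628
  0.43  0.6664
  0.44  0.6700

€67.91

σ√T = 0.54·√0.3333 = 0.3118
ln(S/K) + (r + σ²/2)T = ln(420/390) + (0.023 + 0.54²/2)·0.3333 = 0.0741 + 0.0563 = 0.1304
d₁ = 0.1304 / 0.3118 = 0.4182 which rounds to 0.42
d₂ = d₁ − σ√T = 0.4182 − 0.3118 = 0.1064 which rounds to 0.11
exp(−rT) = exp(−0.023·0.3333) = 0.9924
N(d₁) = N(0.42) = 0.6628;  N(d₂) = N(0.11) = 0.5438
C = 420·0.6628 − 390·0.9924·0.5438 = 278.3760 − 210.4702 = 67.9058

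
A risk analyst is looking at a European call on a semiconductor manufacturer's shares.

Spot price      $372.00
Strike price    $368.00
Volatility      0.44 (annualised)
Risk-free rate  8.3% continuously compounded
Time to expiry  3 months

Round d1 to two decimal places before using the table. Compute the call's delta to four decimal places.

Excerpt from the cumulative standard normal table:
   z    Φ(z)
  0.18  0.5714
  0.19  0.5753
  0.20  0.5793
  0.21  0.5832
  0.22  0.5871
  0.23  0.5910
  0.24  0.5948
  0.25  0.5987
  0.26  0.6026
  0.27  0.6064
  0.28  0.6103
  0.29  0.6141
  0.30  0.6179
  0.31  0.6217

σ√T = 0.44·√0.25 = 0.2200
d₁ = [ln(372/368) + (0.083 + 0.44²/2)·0.25] / 0.2200 = [0.0108 + 0.0450] / 0.2200 = 0.2535 ⇒ 0.25
N(d₁) = N(0.25) = 0.5987
Δ_call = N(d₁) = 0.5987

0.5987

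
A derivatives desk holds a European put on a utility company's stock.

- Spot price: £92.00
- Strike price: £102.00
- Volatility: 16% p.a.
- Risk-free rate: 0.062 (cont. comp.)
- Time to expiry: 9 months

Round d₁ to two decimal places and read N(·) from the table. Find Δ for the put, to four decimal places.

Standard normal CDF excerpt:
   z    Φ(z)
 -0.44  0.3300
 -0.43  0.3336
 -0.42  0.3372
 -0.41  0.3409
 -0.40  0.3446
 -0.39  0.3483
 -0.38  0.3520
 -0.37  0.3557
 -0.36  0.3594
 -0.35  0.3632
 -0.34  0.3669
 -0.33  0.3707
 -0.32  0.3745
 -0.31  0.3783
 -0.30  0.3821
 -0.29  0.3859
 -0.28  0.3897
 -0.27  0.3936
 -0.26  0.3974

T = 0.75;  σ√T = 0.1386
d₁ = [ln(92/102) + (0.062 + 0.16²/2)·0.75] / 0.1386 = [-0.1032 + 0.0561] / 0.1386 = -0.3398 which rounds to -0.34
N(d₁) = N(-0.34) = 0.3669
Δ_put = N(d₁) − 1 = 0.3669 − 1 = -0.6331

-0.6331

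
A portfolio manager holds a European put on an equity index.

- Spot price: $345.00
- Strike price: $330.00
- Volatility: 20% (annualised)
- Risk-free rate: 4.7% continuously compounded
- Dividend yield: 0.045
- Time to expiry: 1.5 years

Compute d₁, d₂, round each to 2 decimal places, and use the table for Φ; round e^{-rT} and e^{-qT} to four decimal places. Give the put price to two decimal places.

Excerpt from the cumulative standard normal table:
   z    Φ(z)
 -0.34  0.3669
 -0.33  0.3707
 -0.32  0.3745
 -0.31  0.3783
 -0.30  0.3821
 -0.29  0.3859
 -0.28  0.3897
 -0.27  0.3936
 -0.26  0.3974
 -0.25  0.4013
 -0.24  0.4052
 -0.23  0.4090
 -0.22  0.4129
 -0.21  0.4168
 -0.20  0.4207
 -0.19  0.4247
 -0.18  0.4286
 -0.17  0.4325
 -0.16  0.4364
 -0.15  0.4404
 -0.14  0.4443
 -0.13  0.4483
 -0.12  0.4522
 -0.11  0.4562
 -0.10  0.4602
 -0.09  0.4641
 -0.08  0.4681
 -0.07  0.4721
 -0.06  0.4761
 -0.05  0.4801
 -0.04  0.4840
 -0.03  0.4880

σ√T = 0.2·√1.5 = 0.2449
d₁ = [ln(345/330) + (0.047 − 0.045 + 0.2²/2)·1.5] / 0.2449 = [0.0445 + 0.0330] / 0.2449 = 0.3162 → 0.32
d₂ = d₁ − σ√T = 0.3162 − 0.2449 = 0.0712 → 0.07
exp(−qT) = exp(−0.045·1.5) = 0.9347;  exp(−rT) = exp(−0.047·1.5) = 0.9319
N(−d₂) = N(-0.07) = 0.4721;  N(−d₁) = N(-0.32) = 0.3745
P = 330·0.9319·0.4721 − 345·0.9347·0.3745 = 145.1835 − 120.7656 = 24.4179

$24.42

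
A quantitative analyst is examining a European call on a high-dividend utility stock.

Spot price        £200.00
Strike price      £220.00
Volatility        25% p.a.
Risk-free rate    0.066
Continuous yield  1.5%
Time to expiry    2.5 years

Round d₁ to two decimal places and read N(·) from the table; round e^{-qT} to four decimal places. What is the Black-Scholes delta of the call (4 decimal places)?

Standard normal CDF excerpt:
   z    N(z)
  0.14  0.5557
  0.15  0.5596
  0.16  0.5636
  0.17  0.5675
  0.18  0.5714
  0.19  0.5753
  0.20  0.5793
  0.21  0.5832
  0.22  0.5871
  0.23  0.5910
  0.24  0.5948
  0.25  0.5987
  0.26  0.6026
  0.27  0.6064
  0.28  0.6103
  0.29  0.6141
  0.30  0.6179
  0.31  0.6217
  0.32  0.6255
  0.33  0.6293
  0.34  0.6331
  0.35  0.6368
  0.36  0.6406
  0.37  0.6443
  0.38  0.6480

0.5878

σ√T = 0.25 × 1.5811 = 0.3953
d₁ = [ln(200/220) + (0.066 − 0.015 + 0.25²/2)·2.5] / 0.3953 = [-0.0953 + 0.2056] / 0.3953 = 0.2791 ≈ 0.28
N(d₁) = N(0.28) = 0.6103
Δ_call = e^(−qT)·N(d₁) = 0.9632·0.6103 = 0.5878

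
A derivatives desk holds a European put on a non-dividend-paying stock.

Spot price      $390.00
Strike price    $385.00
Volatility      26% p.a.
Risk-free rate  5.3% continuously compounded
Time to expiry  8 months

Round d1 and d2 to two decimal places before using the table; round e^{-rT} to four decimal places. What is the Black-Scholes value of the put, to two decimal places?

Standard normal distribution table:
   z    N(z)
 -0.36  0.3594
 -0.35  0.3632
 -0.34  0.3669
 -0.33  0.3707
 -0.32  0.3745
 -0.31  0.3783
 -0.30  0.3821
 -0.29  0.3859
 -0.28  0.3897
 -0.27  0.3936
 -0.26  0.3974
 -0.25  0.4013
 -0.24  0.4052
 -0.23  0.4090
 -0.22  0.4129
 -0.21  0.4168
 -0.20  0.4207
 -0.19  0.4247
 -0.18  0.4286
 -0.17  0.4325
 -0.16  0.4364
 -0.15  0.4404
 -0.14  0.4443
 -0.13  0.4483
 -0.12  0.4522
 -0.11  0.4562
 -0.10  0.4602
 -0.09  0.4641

T = 0.6667;  σ√T = 0.2123
d₁ = [ln(390/385) + (0.053 + ½·0.26²)·0.6667] / (σ√T) = (0.0129 + 0.0579) / 0.2123 = 0.3334 ≈ 0.33
d₂ = 0.3334 − 0.2123 = 0.1211 ≈ 0.12
exp(−rT) = exp(−0.053·0.6667) = 0.9653
N(−d₂) = N(-0.12) = 0.4522;  N(−d₁) = N(-0.33) = 0.3707
P = 385·0.9653·0.4522 − 390·0.3707 = 168.0558 − 144.5730 = 23.4828

$23.48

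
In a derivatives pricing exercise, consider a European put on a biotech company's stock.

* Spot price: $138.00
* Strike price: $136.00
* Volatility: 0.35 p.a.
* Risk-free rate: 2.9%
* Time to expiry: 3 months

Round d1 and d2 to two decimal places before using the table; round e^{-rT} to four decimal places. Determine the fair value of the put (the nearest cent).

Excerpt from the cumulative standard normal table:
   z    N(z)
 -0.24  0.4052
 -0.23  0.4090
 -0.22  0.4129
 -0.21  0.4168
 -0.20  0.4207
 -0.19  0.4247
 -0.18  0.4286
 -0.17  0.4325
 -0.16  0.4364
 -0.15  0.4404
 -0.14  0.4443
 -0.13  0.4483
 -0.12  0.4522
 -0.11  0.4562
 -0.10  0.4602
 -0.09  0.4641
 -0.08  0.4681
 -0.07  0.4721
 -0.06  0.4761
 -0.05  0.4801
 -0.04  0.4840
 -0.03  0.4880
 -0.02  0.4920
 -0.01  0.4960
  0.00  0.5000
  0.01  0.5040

$7.83

σ√T = 0.35·√0.25 = 0.1750
d₁ = [ln(138/136) + (0.029 + 0.35²/2)·0.25] / 0.1750 = [0.0146 + 0.0226] / 0.1750 = 0.2124 → 0.21
d₂ = d₁ − σ√T = 0.2124 − 0.1750 = 0.0374 → 0.04
e^(−rT) = e^(−0.029·0.25) = 0.9928
N(−d₂) = N(-0.04) = 0.4840;  N(−d₁) = N(-0.21) = 0.4168
P = 136·0.9928·0.4840 − 138·0.4168 = 65.3501 − 57.5184 = 7.8317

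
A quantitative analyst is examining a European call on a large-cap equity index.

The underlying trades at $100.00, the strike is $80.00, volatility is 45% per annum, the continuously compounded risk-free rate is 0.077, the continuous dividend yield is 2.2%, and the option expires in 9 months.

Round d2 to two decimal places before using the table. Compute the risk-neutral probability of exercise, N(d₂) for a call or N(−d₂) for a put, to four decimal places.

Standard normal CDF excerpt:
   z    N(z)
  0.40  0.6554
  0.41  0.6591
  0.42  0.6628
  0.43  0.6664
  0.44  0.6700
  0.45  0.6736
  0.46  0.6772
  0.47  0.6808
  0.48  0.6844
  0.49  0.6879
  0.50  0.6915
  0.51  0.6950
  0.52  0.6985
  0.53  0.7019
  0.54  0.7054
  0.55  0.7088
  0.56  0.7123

0.6844

T = 0.75;  σ√T = 0.3897
d₁ = [ln(100/80) + (0.077 − 0.022 + 0.45²/2)·0.75] / 0.3897 = [0.2231 + 0.1172] / 0.3897 = 0.8733 which rounds to 0.87
d₂ = d₁ − σ√T = 0.8733 − 0.3897 = 0.4836 which rounds to 0.48
Risk-neutral Pr[S_T > K] = N(d₂) = N(0.48) = 0.6844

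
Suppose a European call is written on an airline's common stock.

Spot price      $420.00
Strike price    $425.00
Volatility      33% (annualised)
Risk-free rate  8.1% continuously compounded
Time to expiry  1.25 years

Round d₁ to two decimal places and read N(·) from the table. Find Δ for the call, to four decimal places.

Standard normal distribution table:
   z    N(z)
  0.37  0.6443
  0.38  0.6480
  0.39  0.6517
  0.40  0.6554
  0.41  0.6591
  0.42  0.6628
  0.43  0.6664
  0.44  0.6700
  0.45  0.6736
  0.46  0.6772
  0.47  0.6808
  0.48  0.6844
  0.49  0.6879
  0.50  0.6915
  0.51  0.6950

0.6664

σ√T = 0.33·√1.25 = 0.3690
d₁ = [ln(420/425) + (0.081 + 0.33²/2)·1.25] / 0.3690 = [-0.0118 + 0.1693] / 0.3690 = 0.4268 ⇒ 0.43
N(d₁) = N(0.43) = 0.6664
Δ_call = N(d₁) = 0.6664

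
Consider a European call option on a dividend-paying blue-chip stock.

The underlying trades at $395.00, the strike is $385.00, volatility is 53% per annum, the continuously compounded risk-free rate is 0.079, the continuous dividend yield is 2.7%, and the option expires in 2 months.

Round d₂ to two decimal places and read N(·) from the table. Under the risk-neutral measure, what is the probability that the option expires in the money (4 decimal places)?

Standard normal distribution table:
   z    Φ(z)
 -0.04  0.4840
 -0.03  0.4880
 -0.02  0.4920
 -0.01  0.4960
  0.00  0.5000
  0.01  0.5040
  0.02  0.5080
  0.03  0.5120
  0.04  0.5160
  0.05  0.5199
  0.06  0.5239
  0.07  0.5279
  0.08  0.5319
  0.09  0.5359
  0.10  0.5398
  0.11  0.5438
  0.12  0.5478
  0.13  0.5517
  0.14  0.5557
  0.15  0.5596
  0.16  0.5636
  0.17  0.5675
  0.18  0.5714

σ√T = 0.53 × 0.4082 = 0.2164
d₁ = [ln(395/385) + (0.079 − 0.027 + 0.53²/2)·0.1667] / 0.2164 = [0.0256 + 0.0321] / 0.2164 = 0.2668 which rounds to 0.27
d₂ = d₁ − σ√T = 0.2668 − 0.2164 = 0.0504 which rounds to 0.05
Pr(exercise) under Q = N(d₂) = 0.5199

0.5199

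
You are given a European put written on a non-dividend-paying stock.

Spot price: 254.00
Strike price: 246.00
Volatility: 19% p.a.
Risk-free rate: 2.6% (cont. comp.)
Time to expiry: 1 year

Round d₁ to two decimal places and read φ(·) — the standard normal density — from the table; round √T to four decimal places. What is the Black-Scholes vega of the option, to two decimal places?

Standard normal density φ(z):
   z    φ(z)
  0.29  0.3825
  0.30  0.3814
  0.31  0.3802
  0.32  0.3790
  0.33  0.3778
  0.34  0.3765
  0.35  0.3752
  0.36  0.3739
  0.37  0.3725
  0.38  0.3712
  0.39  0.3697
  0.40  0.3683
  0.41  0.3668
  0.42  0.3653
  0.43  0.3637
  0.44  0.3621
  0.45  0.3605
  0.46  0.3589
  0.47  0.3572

T = 1;  σ√T = 0.1900
d₁ = [ln(254/246) + (0.026 + 0.19²/2)·1] / 0.1900 = [0.0320 + 0.0440] / 0.1900 = 0.4003 ≈ 0.40
√T = √1 = 1.0000
φ(d₁) = φ(0.40) = 0.3683
vega = S·φ(d₁)·√T = 254·0.3683·1.0000 = 93.5482

93.55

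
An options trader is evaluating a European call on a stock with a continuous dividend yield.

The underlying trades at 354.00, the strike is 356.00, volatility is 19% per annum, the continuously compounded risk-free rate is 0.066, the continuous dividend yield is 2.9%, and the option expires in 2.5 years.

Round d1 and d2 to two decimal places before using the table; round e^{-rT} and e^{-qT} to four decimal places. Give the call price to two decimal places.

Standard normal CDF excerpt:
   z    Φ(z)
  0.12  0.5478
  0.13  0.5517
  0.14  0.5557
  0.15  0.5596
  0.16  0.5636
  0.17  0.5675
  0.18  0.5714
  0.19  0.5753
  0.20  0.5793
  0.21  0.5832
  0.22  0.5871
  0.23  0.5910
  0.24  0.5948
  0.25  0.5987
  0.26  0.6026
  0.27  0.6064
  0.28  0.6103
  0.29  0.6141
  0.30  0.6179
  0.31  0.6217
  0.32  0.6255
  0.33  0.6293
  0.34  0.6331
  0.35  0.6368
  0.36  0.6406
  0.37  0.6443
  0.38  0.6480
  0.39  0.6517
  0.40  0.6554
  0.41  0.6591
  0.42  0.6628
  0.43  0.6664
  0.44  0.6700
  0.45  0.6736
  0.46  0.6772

52.86

σ√T = 0.19·√2.5 = 0.3004
d₁ = [ln(354/356) + (0.066 − 0.029 + 0.19²/2)·2.5] / 0.3004 = [-0.0056 + 0.1376] / 0.3004 = 0.4394 → 0.44
d₂ = d₁ − σ√T = 0.4394 − 0.3004 = 0.1389 → 0.14
e^(−qT) = e^(−0.029·2.5) = 0.9301;  e^(−rT) = e^(−0.066·2.5) = 0.8479
N(d₁) = N(0.44) = 0.6700;  N(d₂) = N(0.14) = 0.5557
C = 354·0.9301·0.6700 − 356·0.8479·0.5557 = 220.6011 − 167.7394 = 52.8617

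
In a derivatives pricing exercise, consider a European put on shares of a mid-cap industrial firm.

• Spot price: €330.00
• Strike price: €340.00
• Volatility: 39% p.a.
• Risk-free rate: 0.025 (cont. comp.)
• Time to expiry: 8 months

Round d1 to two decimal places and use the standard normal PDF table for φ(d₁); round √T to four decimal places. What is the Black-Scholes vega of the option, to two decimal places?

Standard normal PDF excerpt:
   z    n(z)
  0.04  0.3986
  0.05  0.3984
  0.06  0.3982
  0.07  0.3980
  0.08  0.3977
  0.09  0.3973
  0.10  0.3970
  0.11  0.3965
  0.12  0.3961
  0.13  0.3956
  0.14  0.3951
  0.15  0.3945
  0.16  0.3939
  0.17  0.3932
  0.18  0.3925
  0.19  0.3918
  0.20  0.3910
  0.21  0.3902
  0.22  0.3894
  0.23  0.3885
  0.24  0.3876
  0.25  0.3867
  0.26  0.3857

σ√T = 0.39·√0.6667 = 0.3184
d₁ = [ln(330/340) + (0.025 + 0.39²/2)·0.6667] / 0.3184 = [-0.0299 + 0.0674] / 0.3184 = 0.1178 → 0.12
√T = √0.6667 = 0.8165
φ(d₁) = φ(0.12) = 0.3961
vega = S·φ(d₁)·√T = 330·0.3961·0.8165 = 106.7272

106.73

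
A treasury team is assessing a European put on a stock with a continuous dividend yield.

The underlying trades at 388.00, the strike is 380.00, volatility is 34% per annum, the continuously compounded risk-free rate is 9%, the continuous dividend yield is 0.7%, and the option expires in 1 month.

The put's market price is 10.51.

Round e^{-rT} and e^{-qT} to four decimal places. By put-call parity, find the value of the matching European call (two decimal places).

exp(−qT) = exp(−0.007·0.08333) = 0.9994;  exp(−rT) = exp(−0.09·0.08333) = 0.9925
Put-call parity: C − P = S·e^(−qT) − K·e^(−rT) = 388·0.9994 − 380·0.9925 = 387.7672 − 377.1500 = 10.6172
C = P + (C − P) = 10.51 + (10.6172) = 21.1272

21.13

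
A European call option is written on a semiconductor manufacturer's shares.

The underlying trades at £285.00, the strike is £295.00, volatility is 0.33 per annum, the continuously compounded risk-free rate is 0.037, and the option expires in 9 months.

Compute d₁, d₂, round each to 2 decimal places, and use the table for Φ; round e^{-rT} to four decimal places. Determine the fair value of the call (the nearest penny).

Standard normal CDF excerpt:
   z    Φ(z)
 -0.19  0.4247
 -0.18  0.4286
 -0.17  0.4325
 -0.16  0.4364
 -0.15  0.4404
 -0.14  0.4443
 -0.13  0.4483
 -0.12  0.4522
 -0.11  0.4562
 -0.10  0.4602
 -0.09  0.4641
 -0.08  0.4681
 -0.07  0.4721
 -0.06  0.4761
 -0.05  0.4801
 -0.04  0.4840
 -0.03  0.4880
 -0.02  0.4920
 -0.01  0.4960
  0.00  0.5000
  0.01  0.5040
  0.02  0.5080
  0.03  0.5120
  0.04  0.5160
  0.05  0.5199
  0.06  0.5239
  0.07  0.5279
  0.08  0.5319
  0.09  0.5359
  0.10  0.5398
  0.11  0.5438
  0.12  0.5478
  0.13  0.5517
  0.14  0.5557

£32.03

σ√T = 0.33 × 0.8660 = 0.2858
d₁ = [ln(285/295) + (0.037 + 0.33²/2)·0.75] / 0.2858 = [-0.0345 + 0.0686] / 0.2858 = 0.1193 which rounds to 0.12
d₂ = d₁ − σ√T = 0.1193 − 0.2858 = -0.1665 which rounds to -0.17
exp(−rT) = exp(−0.037·0.75) = 0.9726
C = 285·N(0.12) − 295·0.9726·N(-0.17) = 285·0.5478 − 295·0.9726·0.4325 = 156.1230 − 124.0916 = 32.0314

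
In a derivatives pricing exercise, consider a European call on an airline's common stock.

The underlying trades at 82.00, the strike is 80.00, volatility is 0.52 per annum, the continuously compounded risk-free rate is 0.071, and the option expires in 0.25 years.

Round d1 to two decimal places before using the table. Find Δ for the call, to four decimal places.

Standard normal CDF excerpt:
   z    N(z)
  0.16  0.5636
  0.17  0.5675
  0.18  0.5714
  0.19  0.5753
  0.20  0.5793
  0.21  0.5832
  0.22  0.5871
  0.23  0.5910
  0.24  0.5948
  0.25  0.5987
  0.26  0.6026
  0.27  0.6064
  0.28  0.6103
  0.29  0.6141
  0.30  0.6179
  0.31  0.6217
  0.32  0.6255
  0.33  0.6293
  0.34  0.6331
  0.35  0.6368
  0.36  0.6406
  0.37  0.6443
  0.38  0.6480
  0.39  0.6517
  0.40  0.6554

0.6141

σ√T = 0.52·√0.25 = 0.2600
d₁ = [ln(82/80) + (0.071 + 0.52²/2)·0.25] / 0.2600 = [0.0247 + 0.0515] / 0.2600 = 0.2932 ≈ 0.29
N(d₁) = N(0.29) = 0.6141
Δ_call = N(d₁) = 0.6141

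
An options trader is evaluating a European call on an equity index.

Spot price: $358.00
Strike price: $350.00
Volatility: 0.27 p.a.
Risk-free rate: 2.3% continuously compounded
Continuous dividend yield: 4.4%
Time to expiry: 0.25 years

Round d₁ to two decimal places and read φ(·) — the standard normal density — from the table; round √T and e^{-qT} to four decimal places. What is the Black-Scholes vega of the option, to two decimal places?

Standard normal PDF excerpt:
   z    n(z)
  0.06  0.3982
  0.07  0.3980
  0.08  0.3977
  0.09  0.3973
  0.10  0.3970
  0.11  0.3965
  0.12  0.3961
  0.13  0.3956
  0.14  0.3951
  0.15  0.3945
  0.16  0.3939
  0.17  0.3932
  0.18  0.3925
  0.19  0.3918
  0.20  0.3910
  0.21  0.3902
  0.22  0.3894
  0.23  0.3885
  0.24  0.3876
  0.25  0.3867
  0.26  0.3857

σ√T = 0.27 × 0.5000 = 0.1350
d₁ = [ln(358/350) + (0.023 − 0.044 + 0.27²/2)·0.25] / 0.1350 = [0.0226 + 0.0039] / 0.1350 = 0.1960 ⇒ 0.20
√T = √0.25 = 0.5000
φ(d₁) = φ(0.20) = 0.3910
exp(−qT) = exp(−0.044·0.25) = 0.9891
vega = S·exp(−qT)·φ(d₁)·√T = 358·0.9891·0.3910·0.5000 = 69.2261
(Vega is the same for a European call and put with the same parameters.)

69.23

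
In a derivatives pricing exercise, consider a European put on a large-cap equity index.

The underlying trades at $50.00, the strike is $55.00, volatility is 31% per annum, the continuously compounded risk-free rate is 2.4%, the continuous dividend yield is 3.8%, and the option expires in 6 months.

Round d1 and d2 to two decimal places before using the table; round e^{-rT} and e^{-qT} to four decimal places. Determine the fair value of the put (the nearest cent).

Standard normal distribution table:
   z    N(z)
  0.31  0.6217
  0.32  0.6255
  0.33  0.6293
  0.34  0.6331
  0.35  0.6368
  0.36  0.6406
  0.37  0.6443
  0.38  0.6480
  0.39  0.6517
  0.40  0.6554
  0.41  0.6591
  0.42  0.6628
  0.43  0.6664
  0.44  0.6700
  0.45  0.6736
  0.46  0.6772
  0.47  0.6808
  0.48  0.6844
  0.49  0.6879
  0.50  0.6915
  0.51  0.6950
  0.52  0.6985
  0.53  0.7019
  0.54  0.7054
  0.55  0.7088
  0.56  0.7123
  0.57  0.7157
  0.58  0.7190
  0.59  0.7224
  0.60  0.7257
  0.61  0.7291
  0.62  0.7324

σ√T = 0.31 × 0.7071 = 0.2192
ln(S/K) + (r − q + σ²/2)T = ln(50/55) + (0.024 − 0.038 + 0.31²/2)·0.5 = -0.0953 + 0.0170 = -0.0783
d₁ = -0.0783 / 0.2192 = -0.3571 which rounds to -0.36
d₂ = d₁ − σ√T = -0.3571 − 0.2192 = -0.5763 which rounds to -0.58
e^(−qT) = e^(−0.038·0.5) = 0.9812;  e^(−rT) = e^(−0.024·0.5) = 0.9881
P = 55·0.9881·N(0.58) − 50·0.9812·N(0.36) = 55·0.9881·0.7190 − 50·0.9812·0.6406 = 39.0744 − 31.4278 = 7.6466

$7.65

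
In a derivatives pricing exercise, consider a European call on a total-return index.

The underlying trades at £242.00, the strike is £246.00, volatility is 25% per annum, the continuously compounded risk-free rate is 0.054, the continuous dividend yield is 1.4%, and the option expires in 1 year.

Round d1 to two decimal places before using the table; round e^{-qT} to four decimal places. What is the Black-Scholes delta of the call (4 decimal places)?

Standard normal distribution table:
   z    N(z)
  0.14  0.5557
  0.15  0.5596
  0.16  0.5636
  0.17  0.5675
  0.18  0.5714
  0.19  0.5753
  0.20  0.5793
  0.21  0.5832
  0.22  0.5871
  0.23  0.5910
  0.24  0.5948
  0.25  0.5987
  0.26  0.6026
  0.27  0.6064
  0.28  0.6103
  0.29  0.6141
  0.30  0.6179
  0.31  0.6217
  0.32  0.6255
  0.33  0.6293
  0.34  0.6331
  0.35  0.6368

0.5789

σ√T = 0.25·√1 = 0.2500
d₁ = [ln(242/246) + (0.054 − 0.014 + 0.25²/2)·1] / 0.2500 = [-0.0164 + 0.0713] / 0.2500 = 0.2194 ⇒ 0.22
N(d₁) = N(0.22) = 0.5871
Δ_call = e^(−qT)·N(d₁) = 0.9861·0.5871 = 0.5789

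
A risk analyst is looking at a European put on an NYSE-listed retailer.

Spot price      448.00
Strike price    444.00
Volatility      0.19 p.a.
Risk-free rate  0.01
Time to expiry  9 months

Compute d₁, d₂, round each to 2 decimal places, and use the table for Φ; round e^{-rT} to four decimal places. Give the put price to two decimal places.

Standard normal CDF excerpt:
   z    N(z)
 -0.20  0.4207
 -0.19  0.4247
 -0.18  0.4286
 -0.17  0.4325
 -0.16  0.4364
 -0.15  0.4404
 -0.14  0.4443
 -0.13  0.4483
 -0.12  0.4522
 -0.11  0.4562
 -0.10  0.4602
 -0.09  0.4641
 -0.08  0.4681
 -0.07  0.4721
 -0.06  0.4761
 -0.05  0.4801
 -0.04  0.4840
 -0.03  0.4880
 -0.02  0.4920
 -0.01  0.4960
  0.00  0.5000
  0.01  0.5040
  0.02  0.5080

24.80

σ√T = 0.19·√0.75 = 0.1645
d₁ = [ln(448/444) + (0.01 + 0.19²/2)·0.75] / 0.1645 = [0.0090 + 0.0210] / 0.1645 = 0.1824 ≈ 0.18
d₂ = d₁ − σ√T = 0.1824 − 0.1645 = 0.0178 ≈ 0.02
e^(−rT) = e^(−0.01·0.75) = 0.9925
N(−d₂) = N(-0.02) = 0.4920;  N(−d₁) = N(-0.18) = 0.4286
P = 444·0.9925·0.4920 − 448·0.4286 = 216.8096 − 192.0128 = 24.7968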